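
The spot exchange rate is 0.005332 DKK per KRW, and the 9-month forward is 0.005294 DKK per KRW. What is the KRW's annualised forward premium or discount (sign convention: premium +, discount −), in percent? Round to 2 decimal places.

-0.95%

T = 9/12 years.
KRW trades forward at -0.71268% vs spot over the period.
×(1/T) gives -0.95% p.a.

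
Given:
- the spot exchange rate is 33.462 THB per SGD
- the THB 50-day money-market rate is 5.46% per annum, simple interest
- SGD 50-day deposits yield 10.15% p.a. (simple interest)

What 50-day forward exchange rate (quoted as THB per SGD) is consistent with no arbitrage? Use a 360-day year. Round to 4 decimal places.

33.2471

T = 50/360 years.
Growth of 1 THB over T: 1 + 0.0546×50/360 = 1.00758333.
SGD accumulates by 1 + 0.1015×50/360 = 1.01409722.
Forward (THB per SGD) = 33.462 × 1.00758333 / 1.01409722 = 33.247062.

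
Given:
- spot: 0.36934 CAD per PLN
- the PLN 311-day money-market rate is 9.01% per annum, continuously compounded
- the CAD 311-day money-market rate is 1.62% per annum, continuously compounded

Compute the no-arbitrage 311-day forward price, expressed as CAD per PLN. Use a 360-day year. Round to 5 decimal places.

0.34650

T = 311/360 years.
CAD accumulates by e^(0.0162×311/360) = 1.0140934.
PLN accumulates by e^(0.0901×311/360) = 1.0809458.
So F = 0.36934 × 1.0140934 / 1.0809458 = 0.3464977 (CAD/PLN).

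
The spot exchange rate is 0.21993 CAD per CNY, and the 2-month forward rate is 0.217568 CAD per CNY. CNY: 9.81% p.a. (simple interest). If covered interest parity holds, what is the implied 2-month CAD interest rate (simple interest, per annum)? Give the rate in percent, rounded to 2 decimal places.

T = 2/12 years.
By CIP, F/S equals the CAD-to-CNY growth ratio: 0.217568/0.21993 = 0.9892602.
CNY growth factor: 1 + 0.0981×2/12 = 1.016350.
Hence g_CAD = 1.0054346.
(1.0054346 − 1)/T = 0.032608, i.e. 3.26%.

3.26%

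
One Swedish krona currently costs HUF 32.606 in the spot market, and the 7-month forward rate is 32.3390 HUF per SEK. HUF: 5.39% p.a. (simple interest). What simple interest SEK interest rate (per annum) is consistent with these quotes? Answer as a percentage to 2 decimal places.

T = 7/12 years.
By CIP, F/S equals the HUF-to-SEK growth ratio: 32.339/32.606 = 0.9918113.
The HUF side grows by 1 + 0.0539×7/12 = 1.0314417.
So the SEK growth factor = 1.0399576.
(1.0399576 − 1)/T = 0.068499, i.e. 6.85%.

6.85%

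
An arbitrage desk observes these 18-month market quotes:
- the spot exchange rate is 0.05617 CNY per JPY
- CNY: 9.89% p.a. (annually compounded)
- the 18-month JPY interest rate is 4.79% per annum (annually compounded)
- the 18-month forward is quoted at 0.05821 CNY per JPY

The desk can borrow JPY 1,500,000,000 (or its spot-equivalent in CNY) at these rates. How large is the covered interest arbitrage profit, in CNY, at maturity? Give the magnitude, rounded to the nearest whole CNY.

CNY 3,395,239

T = 18/12 years.
Keep in JPY, deliver into the forward: 1,500,000,000·1.0727036554·0.05821 = CNY 93,663,119.67.
Swap to CNY now, deposit: 1,500,000,000·0.05617·1.1519596311 = CNY 97,058,358.72.
The quoted forward undervalues JPY, so borrow JPY, convert to CNY at spot, deposit the CNY at 9.89%, and buy JPY forward at 0.05821 to cover the loan.
Arbitrage profit = |93,663,119.67 − 97,058,358.72| = CNY 3,395,239.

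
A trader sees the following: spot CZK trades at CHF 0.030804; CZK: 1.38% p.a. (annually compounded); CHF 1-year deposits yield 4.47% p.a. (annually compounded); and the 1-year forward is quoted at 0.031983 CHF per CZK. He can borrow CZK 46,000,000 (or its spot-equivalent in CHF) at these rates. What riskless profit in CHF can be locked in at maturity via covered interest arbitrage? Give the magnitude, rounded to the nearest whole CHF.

T = 1 year.
Keep in CZK, deliver into the forward: 46,000,000·1.013800·0.031983 = CHF 1,491,520.81.
Swap to CHF now, deposit: 46,000,000·0.030804·1.044700 = CHF 1,480,323.18.
The quoted forward overvalues CZK, so borrow CHF, buy CZK at spot, deposit the CZK at 1.38%, and sell the proceeds forward at 0.031983.
Arbitrage profit = |1,491,520.81 − 1,480,323.18| = CHF 11,198.

CHF 11,198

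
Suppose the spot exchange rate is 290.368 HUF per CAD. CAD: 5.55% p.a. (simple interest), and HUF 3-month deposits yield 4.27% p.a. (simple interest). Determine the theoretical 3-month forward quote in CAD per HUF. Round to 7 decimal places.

T = 3/12 years.
HUF accumulates by 1 + 0.0427×3/12 = 1.010675.
CAD growth factor: 1 + 0.0555×3/12 = 1.013875.
CIP: F = S · (grow HUF)/(grow CAD) = 290.368 × 1.010675/1.013875 = 289.4515 HUF per CAD.
Quoted the other way: 1/289.4515 = 0.0034548 CAD per HUF.

0.0034548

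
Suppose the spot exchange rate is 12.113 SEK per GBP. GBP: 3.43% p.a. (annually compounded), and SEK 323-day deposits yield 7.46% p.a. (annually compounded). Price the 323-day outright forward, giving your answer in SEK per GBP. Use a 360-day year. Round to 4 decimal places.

12.5356

T = 323/360 years.
Growth of 1 SEK over T: (1 + 0.0746)^(323/360) = 1.06668296.
GBP accumulates by (1 + 0.0343)^(323/360) = 1.03072115.
CIP: F = S · (grow SEK)/(grow GBP) = 12.113 × 1.06668296/1.03072115 = 12.535622 SEK per GBP.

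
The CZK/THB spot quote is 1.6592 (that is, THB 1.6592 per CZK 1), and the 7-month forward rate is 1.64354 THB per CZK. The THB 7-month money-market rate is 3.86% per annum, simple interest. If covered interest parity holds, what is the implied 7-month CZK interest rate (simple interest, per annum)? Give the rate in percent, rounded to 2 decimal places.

T = 7/12 years.
CIP gives F = S · g_THB/g_CZK, so g_THB/g_CZK = 1.64354/1.6592 = 0.9905617.
THB growth factor: 1 + 0.0386×7/12 = 1.0225167.
Hence g_CZK = 1.0322595.
(1.0322595 − 1)/T = 0.055302, i.e. 5.53%.

5.53%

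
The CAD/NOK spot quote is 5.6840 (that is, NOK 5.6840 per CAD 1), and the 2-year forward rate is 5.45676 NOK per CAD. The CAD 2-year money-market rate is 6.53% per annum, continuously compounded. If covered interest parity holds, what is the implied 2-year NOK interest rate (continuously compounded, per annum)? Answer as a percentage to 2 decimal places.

4.49%

T = 2 years.
By CIP, F/S equals the NOK-to-CAD growth ratio: 5.45676/5.684 = 0.9600211.
CAD growth factor: e^(0.0653×2) = 1.1395119.
So the NOK growth factor = 1.0939555.
Take logs: ln 1.0939555 / 2 = 0.044900, so 4.49%.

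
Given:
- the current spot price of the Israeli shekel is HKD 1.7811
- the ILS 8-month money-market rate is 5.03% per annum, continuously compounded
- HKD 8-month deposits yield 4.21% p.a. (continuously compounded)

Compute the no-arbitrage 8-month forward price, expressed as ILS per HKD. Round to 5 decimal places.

0.56453

T = 8/12 years.
Growth of 1 HKD over T: e^(0.0421×8/12) = 1.0284642.
ILS growth factor: e^(0.0503×8/12) = 1.0341019.
Forward (HKD per ILS) = 1.7811 × 1.0284642 / 1.0341019 = 1.771390.
Quoted the other way: 1/1.771390 = 0.56453 ILS per HKD.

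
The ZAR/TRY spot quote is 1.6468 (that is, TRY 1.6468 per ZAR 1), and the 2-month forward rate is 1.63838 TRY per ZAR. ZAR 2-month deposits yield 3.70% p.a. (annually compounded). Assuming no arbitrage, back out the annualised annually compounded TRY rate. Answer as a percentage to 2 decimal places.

0.56%

T = 2/12 years.
By CIP, F/S equals the TRY-to-ZAR growth ratio: 1.63838/1.6468 = 0.9948871.
ZAR growth factor: (1 + 0.0370)^(2/12) = 1.0060737.
Hence g_TRY = 1.0009297.
Annualise: 1.0009297^(12/2) − 1 = 0.005591 = 0.56%.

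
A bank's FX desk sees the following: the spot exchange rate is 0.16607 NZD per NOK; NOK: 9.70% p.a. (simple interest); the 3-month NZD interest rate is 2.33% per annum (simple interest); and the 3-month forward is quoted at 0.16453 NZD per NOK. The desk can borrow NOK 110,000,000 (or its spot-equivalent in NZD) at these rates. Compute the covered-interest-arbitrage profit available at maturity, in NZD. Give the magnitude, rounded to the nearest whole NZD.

T = 3/12 years.
Route A — deposit NOK, sell forward: 110,000,000 × 1.024250 × 0.16453 = NZD 18,537,183.78.
Route B — convert at spot, deposit NZD: 110,000,000 × 0.16607 × 1.005825 = NZD 18,374,109.35.
The quoted forward overvalues NOK, so borrow NZD, buy NOK at spot, deposit the NOK at 9.70%, and sell the proceeds forward at 0.16453.
The gap between the two covered legs is NZD 163,074.

NZD 163,074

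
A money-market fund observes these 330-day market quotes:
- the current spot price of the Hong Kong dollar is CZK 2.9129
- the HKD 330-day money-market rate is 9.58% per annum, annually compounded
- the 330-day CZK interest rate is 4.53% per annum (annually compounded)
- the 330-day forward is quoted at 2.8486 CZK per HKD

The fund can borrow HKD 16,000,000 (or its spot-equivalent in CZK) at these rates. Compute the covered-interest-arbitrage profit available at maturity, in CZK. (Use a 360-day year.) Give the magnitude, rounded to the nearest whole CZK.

CZK 1,026,487

T = 330/360 years.
Invest the HKD and cover forward: 16,000,000 × 1.0874776869 × 2.8486 = CZK 49,564,623.02.
Convert at spot and invest in CZK: 16,000,000 × 2.9129 × 1.0414478743 = CZK 48,538,136.21.
The quoted forward overvalues HKD, so borrow CZK, buy HKD at spot, deposit the HKD at 9.58%, and sell the proceeds forward at 2.8486.
The gap between the two covered legs is CZK 1,026,487.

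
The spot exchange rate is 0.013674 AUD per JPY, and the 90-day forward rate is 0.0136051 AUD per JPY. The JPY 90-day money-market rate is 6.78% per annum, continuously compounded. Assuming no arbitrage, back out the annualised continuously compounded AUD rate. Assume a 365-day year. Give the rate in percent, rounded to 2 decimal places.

4.73%

T = 90/365 years.
F/S = 0.0136051/0.013674 = 0.9949612 = (growth of AUD) / (growth of JPY).
JPY growth factor: e^(0.0678×90/365) = 1.0168583.
That pins the AUD growth at 1.0117346.
Take logs: ln 1.0117346 / (90/365) = 0.047313, so 4.73%.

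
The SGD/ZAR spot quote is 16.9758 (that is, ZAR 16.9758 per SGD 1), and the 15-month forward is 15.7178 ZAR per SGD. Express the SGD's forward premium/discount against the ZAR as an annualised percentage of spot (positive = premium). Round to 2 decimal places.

-5.93%

T = 15/12 years.
Period premium: (15.7178 − 16.9758)/16.9758 = -0.0741055.
Per annum: -0.0741055 / (15/12) = -0.059284 = -5.93%.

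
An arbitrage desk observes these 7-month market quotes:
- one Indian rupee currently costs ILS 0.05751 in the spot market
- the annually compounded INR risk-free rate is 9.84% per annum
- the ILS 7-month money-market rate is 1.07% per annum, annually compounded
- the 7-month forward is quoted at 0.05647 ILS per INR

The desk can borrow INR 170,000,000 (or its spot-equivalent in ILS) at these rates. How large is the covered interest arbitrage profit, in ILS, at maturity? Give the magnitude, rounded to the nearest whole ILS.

ILS 302,546

T = 7/12 years.
Route A — deposit INR, sell forward: 170,000,000 × 1.056274931 × 0.05647 = ILS 10,140,133.71.
Route B — convert at spot, deposit ILS: 170,000,000 × 0.05751 × 1.006227823 = ILS 9,837,587.56.
The quoted forward overvalues INR, so borrow ILS, buy INR at spot, deposit the INR at 9.84%, and sell the proceeds forward at 0.05647.
The gap between the two covered legs is ILS 302,546.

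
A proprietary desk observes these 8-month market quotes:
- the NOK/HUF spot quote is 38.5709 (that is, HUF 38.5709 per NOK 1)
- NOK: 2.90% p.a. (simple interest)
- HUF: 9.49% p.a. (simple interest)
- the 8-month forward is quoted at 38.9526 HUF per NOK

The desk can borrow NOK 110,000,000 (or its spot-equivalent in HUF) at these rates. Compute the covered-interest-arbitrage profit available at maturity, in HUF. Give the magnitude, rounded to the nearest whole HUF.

T = 8/12 years.
Invest the NOK and cover forward: 110,000,000 × 1.019333333333 × 38.9526 = HUF 4,367,625,196.00.
Convert at spot and invest in HUF: 110,000,000 × 38.5709 × 1.063266666667 = HUF 4,511,226,750.07.
The quoted forward undervalues NOK, so borrow NOK, convert to HUF at spot, deposit the HUF at 9.49%, and buy NOK forward at 38.9526 to cover the loan.
The gap between the two covered legs is HUF 143,601,554.

HUF 143,601,554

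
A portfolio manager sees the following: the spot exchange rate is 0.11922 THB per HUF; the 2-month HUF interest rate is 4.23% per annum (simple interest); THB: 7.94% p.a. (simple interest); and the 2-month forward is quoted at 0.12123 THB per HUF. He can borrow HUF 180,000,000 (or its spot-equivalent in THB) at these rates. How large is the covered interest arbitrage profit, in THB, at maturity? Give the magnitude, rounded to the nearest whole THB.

T = 2/12 years.
Route A — deposit HUF, sell forward: 180,000,000 × 1.007050 × 0.12123 = THB 21,975,240.87.
Route B — convert at spot, deposit THB: 180,000,000 × 0.11922 × 1.0132333333 = THB 21,743,582.04.
The quoted forward overvalues HUF, so borrow THB, buy HUF at spot, deposit the HUF at 4.23%, and sell the proceeds forward at 0.12123.
The gap between the two covered legs is THB 231,659.

THB 231,659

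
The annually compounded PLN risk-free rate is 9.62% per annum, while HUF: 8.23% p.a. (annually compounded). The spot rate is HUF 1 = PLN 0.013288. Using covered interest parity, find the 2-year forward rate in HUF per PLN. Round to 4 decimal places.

73.3595

T = 2 years.
Growth of 1 PLN over T: (1 + 0.0962)^2 = 1.20165444.
HUF accumulates by (1 + 0.0823)^2 = 1.17137329.
Forward (PLN per HUF) = 0.013288 × 1.20165444 / 1.17137329 = 0.013631508.
Invert for HUF per PLN: 1 / 0.013631508 = 73.3595.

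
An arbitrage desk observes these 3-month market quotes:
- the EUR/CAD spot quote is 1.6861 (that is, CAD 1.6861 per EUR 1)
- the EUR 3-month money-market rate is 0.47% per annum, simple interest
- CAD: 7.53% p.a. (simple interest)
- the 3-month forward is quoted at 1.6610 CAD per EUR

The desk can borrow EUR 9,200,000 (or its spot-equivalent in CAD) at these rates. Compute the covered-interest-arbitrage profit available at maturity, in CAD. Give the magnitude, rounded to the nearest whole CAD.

T = 3/12 years.
Route A — deposit EUR, sell forward: 9,200,000 × 1.001175 × 1.6610 = CAD 15,299,155.41.
Route B — convert at spot, deposit CAD: 9,200,000 × 1.6861 × 1.018825 = CAD 15,804,135.66.
The quoted forward undervalues EUR, so borrow EUR, convert to CAD at spot, deposit the CAD at 7.53%, and buy EUR forward at 1.6610 to cover the loan.
The gap between the two covered legs is CAD 504,980.

CAD 504,980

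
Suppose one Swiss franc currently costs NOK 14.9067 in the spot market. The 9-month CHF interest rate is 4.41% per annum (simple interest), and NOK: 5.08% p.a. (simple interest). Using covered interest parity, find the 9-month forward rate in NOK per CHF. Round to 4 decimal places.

T = 9/12 years.
NOK growth factor: 1 + 0.0508×9/12 = 1.038100.
CHF accumulates by 1 + 0.0441×9/12 = 1.033075.
So F = 14.9067 × 1.038100 / 1.033075 = 14.979208 (NOK/CHF).

14.9792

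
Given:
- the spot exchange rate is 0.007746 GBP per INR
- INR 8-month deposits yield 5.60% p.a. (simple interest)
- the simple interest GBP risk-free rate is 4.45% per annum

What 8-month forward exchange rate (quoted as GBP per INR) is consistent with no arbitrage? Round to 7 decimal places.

T = 8/12 years.
Growth of 1 GBP over T: 1 + 0.0445×8/12 = 1.0296667.
Growth of 1 INR over T: 1 + 0.0560×8/12 = 1.0373333.
CIP: F = S · (grow GBP)/(grow INR) = 0.007746 × 1.0296667/1.0373333 = 0.007688752 GBP per INR.

0.0076888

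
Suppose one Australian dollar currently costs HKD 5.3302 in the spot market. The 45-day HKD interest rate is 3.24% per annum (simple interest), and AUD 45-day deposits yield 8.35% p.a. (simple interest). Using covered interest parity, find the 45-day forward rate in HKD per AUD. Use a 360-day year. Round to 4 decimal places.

5.2965

T = 45/360 years.
HKD accumulates by 1 + 0.0324×45/360 = 1.004050.
AUD accumulates by 1 + 0.0835×45/360 = 1.0104375.
So F = 5.3302 × 1.004050 / 1.0104375 = 5.296505 (HKD/AUD).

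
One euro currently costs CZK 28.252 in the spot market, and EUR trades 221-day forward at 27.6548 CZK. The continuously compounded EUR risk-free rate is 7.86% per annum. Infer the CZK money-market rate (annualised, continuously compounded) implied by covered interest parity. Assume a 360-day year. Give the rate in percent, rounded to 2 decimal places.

4.38%

T = 221/360 years.
By CIP, F/S equals the CZK-to-EUR growth ratio: 27.6548/28.252 = 0.9788617.
EUR growth factor: e^(0.0786×221/360) = 1.0494347.
That pins the CZK growth at 1.0272514.
Take logs: ln 1.0272514 / (221/360) = 0.043797, so 4.38%.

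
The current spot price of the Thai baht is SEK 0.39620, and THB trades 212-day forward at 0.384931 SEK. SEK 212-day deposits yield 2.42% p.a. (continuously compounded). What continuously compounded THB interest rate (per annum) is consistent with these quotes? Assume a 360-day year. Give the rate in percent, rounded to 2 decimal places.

T = 212/360 years.
F/S = 0.384931/0.3962 = 0.9715573 = (growth of SEK) / (growth of THB).
The SEK side grows by e^(0.0242×212/360) = 1.0143531.
That pins the THB growth at 1.0440487.
r = ln(1.0440487)/(212/360) = 0.073199 → 7.32%.

7.32%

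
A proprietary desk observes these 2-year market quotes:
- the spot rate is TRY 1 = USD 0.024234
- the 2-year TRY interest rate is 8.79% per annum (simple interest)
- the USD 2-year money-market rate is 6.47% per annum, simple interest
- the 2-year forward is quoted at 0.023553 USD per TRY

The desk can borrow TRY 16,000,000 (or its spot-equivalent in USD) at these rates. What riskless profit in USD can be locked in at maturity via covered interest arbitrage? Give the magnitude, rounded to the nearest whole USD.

T = 2 years.
Route A — deposit TRY, sell forward: 16,000,000 × 1.175800 × 0.023553 = USD 443,097.88.
Route B — convert at spot, deposit USD: 16,000,000 × 0.024234 × 1.129400 = USD 437,918.07.
The quoted forward overvalues TRY, so borrow USD, buy TRY at spot, deposit the TRY at 8.79%, and sell the proceeds forward at 0.023553.
Arbitrage profit = |443,097.88 − 437,918.07| = USD 5,180.

USD 5,180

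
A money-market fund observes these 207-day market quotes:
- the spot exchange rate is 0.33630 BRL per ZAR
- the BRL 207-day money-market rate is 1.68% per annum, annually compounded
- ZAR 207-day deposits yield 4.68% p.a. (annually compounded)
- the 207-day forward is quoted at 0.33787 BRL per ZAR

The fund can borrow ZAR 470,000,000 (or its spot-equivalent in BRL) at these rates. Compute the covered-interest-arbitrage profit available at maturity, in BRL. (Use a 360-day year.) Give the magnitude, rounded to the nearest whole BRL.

BRL 3,448,138

T = 207/360 years.
Invest the ZAR and cover forward: 470,000,000 × 1.02664816568 × 0.33787 = BRL 163,030,599.40.
Convert at spot and invest in BRL: 470,000,000 × 0.33630 × 1.00962578623 = BRL 159,582,461.40.
The quoted forward overvalues ZAR, so borrow BRL, buy ZAR at spot, deposit the ZAR at 4.68%, and sell the proceeds forward at 0.33787.
The gap between the two covered legs is BRL 3,448,138.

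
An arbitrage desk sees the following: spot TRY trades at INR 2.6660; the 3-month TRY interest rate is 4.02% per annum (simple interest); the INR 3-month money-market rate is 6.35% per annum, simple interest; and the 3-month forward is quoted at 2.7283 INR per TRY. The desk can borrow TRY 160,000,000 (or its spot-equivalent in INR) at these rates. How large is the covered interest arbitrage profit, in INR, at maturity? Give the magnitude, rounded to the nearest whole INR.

T = 3/12 years.
Keep in TRY, deliver into the forward: 160,000,000·1.010050·2.7283 = INR 440,915,106.40.
Swap to INR now, deposit: 160,000,000·2.6660·1.015875 = INR 433,331,640.00.
The quoted forward overvalues TRY, so borrow INR, buy TRY at spot, deposit the TRY at 4.02%, and sell the proceeds forward at 2.7283.
Profit = 440,915,106.40 − 433,331,640.00 = INR 7,583,466.

INR 7,583,466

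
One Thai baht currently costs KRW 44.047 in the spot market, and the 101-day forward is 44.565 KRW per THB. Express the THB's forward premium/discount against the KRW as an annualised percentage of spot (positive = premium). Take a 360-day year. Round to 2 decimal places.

T = 101/360 years.
THB trades forward at +1.17602% vs spot over the period.
Per annum: 0.0117602 / (101/360) = 0.041918 = 4.19%.

+4.19%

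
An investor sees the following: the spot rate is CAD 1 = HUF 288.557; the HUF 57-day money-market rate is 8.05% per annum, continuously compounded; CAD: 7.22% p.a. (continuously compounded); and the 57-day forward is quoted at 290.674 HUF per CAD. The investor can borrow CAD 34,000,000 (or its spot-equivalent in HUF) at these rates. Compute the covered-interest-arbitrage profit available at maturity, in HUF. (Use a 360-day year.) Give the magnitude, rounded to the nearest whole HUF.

HUF 59,755,532

T = 57/360 years.
Keep in CAD, deliver into the forward: 34,000,000·1.011497257869·290.674 = HUF 9,996,542,433.75.
Swap to HUF now, deposit: 34,000,000·288.557·1.012827407676 = HUF 9,936,786,901.41.
The quoted forward overvalues CAD, so borrow HUF, buy CAD at spot, deposit the CAD at 7.22%, and sell the proceeds forward at 290.674.
Arbitrage profit = |9,996,542,433.75 − 9,936,786,901.41| = HUF 59,755,532.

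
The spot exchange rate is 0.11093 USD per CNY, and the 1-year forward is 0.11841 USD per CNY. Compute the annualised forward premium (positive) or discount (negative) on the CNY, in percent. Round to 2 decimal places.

+6.74%

T = 1 year.
(F − S)/S = (0.11841 − 0.11093)/0.11093 = 0.0674299.
Per annum: 0.0674299 / 1 = 0.067430 = 6.74%.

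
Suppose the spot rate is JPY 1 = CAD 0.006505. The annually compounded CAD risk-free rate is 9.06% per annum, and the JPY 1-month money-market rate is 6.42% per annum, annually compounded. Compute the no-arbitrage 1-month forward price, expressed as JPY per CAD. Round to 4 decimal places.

153.4143

T = 1/12 years.
CAD accumulates by (1 + 0.0906)^(1/12) = 1.007253514.
JPY growth factor: (1 + 0.0642)^(1/12) = 1.005198745.
Forward (CAD per JPY) = 0.006505 × 1.007253514 / 1.005198745 = 0.00651829714.
Invert for JPY per CAD: 1 / 0.00651829714 = 153.4143.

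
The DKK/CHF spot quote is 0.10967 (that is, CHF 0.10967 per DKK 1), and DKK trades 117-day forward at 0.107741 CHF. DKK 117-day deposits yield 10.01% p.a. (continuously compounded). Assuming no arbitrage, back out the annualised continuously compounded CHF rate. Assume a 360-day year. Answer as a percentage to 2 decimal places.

4.55%

T = 117/360 years.
CIP gives F = S · g_CHF/g_DKK, so g_CHF/g_DKK = 0.107741/0.10967 = 0.9824109.
DKK growth factor: e^(0.1001×117/360) = 1.0330675.
That pins the CHF growth at 1.0148968.
Take logs: ln 1.0148968 / (117/360) = 0.045498, so 4.55%.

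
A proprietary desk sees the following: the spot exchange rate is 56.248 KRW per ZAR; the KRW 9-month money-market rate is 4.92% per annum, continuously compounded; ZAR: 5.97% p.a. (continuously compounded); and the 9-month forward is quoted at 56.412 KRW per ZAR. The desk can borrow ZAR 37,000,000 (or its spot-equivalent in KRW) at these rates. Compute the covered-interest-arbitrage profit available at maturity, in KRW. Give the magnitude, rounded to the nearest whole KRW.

T = 9/12 years.
Invest the ZAR and cover forward: 37,000,000 × 1.045792530116 × 56.412 = KRW 2,182,824,183.73.
Convert at spot and invest in KRW: 37,000,000 × 56.248 × 1.037589256724 = KRW 2,159,405,858.95.
The quoted forward overvalues ZAR, so borrow KRW, buy ZAR at spot, deposit the ZAR at 5.97%, and sell the proceeds forward at 56.412.
The gap between the two covered legs is KRW 23,418,325.

KRW 23,418,325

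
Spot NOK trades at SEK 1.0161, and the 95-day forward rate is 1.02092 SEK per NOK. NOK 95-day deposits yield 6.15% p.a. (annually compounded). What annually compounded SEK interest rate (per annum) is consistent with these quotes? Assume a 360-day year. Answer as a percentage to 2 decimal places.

8.07%

T = 95/360 years.
By CIP, F/S equals the SEK-to-NOK growth ratio: 1.02092/1.0161 = 1.0047436.
NOK growth factor: (1 + 0.0615)^(95/360) = 1.0158744.
That pins the SEK growth at 1.0206933.
Annualise: 1.0206933^(360/95) − 1 = 0.080708 = 8.07%.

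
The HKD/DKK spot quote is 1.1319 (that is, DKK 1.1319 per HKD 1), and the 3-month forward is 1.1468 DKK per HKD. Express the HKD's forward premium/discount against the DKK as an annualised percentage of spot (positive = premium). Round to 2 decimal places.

T = 3/12 years.
HKD trades forward at +1.31637% vs spot over the period.
Per annum: 0.0131637 / (3/12) = 0.052655 = 5.27%.

+5.27%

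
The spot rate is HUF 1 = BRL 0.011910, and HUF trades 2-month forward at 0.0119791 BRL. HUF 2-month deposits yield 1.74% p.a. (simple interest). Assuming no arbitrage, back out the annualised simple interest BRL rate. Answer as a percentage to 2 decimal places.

5.23%

T = 2/12 years.
By CIP, F/S equals the BRL-to-HUF growth ratio: 0.0119791/0.01191 = 1.0058018.
HUF growth factor: 1 + 0.0174×2/12 = 1.002900.
That pins the BRL growth at 1.0087186.
r = (1.0087186 − 1)/(2/12) = 0.052312 → 5.23%.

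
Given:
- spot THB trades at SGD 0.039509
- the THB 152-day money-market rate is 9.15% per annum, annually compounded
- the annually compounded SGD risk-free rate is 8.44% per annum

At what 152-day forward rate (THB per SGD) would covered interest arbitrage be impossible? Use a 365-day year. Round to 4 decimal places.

T = 152/365 years.
SGD growth factor: (1 + 0.0844)^(152/365) = 1.03431843.
THB growth factor: (1 + 0.0915)^(152/365) = 1.03713322.
Forward (SGD per THB) = 0.039509 × 1.03431843 / 1.03713322 = 0.039401772.
Invert for THB per SGD: 1 / 0.039401772 = 25.3796.

25.3796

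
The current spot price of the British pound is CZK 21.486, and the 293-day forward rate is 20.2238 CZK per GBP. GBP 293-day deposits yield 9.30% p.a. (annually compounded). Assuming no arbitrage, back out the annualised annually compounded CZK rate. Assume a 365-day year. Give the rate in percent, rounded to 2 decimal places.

1.36%

T = 293/365 years.
By CIP, F/S equals the CZK-to-GBP growth ratio: 20.2238/21.486 = 0.9412548.
The GBP side grows by (1 + 0.0930)^(293/365) = 1.0739942.
That pins the CZK growth at 1.0109022.
Annualise: 1.0109022^(365/293) − 1 = 0.013599 = 1.36%.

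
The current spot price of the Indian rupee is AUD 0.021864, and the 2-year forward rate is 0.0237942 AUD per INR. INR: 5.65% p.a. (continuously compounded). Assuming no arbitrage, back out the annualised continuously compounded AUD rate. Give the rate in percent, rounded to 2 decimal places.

T = 2 years.
CIP gives F = S · g_AUD/g_INR, so g_AUD/g_INR = 0.0237942/0.021864 = 1.0882821.
The INR side grows by e^(0.0565×2) = 1.1196319.
So the AUD growth factor = 1.2184754.
Take logs: ln 1.2184754 / 2 = 0.098800, so 9.88%.

9.88%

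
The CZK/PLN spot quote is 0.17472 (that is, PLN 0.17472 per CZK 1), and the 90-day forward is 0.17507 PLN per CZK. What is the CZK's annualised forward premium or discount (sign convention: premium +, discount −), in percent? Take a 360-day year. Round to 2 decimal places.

T = 90/360 years.
(F − S)/S = (0.17507 − 0.17472)/0.17472 = 0.0020032.
×(1/T) gives 0.80% p.a.

+0.80%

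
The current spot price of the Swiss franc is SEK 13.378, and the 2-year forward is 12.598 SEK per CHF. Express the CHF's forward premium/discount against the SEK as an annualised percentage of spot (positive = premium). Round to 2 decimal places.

-2.92%

T = 2 years.
Period premium: (12.598 − 13.378)/13.378 = -0.0583047.
×(1/T) gives -2.92% p.a.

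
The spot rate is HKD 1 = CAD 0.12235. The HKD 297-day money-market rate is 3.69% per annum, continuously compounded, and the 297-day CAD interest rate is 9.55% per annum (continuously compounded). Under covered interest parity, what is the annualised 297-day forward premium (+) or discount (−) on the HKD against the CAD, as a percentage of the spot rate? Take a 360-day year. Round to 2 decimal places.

+6.00%

T = 297/360 years.
CIP forward (CAD per HKD) = 0.12235 × 1.0819744/1.0309106 = 0.12841033.
(F − S)/S ÷ T = (0.12841033 − 0.12235)/0.12235/(297/360) = 0.060040 → 6.00%.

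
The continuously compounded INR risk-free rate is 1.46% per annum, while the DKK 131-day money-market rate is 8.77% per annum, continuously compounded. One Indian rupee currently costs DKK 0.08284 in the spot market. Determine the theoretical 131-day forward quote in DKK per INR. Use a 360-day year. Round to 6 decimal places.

0.085073

T = 131/360 years.
DKK accumulates by e^(0.0877×131/360) = 1.0324277.
Growth of 1 INR over T: e^(0.0146×131/360) = 1.0053269.
Forward (DKK per INR) = 0.08284 × 1.0324277 / 1.0053269 = 0.08507313.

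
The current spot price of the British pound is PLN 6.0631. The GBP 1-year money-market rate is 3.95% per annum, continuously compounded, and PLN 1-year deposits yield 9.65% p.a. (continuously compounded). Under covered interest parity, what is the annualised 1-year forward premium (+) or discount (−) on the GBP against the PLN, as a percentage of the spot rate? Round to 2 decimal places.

T = 1 year.
No-arbitrage forward: 6.0631 × 1.1013096 / 1.0402905 = 6.4187361 PLN/GBP.
Annualised premium = (F − S)/S × (1/T) = (6.4187361 − 6.0631)/6.0631 ÷ 1 = 5.87%.

+5.87%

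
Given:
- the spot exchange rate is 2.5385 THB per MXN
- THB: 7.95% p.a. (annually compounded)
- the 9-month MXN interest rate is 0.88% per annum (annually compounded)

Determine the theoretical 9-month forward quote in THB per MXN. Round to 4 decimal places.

T = 9/12 years.
THB growth factor: (1 + 0.0795)^(9/12) = 1.0590513.
Growth of 1 MXN over T: (1 + 0.0088)^(9/12) = 1.0065928.
CIP: F = S · (grow THB)/(grow MXN) = 2.5385 × 1.0590513/1.0065928 = 2.670794 THB per MXN.

2.6708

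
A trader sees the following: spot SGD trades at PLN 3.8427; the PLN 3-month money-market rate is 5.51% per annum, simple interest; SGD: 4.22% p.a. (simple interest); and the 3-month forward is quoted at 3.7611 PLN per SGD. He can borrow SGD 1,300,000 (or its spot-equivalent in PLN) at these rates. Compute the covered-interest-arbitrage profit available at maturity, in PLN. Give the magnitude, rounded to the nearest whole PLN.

T = 3/12 years.
Route A — deposit SGD, sell forward: 1,300,000 × 1.010550 × 3.7611 = PLN 4,941,013.49.
Route B — convert at spot, deposit PLN: 1,300,000 × 3.8427 × 1.013775 = PLN 5,064,323.15.
The quoted forward undervalues SGD, so borrow SGD, convert to PLN at spot, deposit the PLN at 5.51%, and buy SGD forward at 3.7611 to cover the loan.
Arbitrage profit = |4,941,013.49 − 5,064,323.15| = PLN 123,310.

PLN 123,310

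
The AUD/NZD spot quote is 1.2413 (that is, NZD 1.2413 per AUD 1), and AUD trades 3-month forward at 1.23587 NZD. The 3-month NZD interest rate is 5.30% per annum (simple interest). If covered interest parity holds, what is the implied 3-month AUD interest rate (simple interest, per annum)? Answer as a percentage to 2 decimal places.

T = 3/12 years.
CIP gives F = S · g_NZD/g_AUD, so g_NZD/g_AUD = 1.23587/1.2413 = 0.9956256.
The NZD side grows by 1 + 0.0530×3/12 = 1.013250.
So the AUD growth factor = 1.0177018.
r = (1.0177018 − 1)/(3/12) = 0.070807 → 7.08%.

7.08%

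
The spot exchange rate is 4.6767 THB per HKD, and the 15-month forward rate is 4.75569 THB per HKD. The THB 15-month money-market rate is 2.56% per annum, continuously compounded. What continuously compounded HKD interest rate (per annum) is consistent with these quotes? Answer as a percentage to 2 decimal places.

T = 15/12 years.
F/S = 4.75569/4.6767 = 1.0168901 = (growth of THB) / (growth of HKD).
The THB side grows by e^(0.0256×15/12) = 1.0325175.
Hence g_HKD = 1.0153678.
Take logs: ln 1.0153678 / (15/12) = 0.012201, so 1.22%.

1.22%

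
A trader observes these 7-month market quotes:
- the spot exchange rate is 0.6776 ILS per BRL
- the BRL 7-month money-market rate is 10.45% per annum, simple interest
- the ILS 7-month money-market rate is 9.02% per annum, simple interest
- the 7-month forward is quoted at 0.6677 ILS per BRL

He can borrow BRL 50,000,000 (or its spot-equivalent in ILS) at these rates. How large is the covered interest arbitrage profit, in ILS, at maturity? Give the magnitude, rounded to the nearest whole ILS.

T = 7/12 years.
Keep in BRL, deliver into the forward: 50,000,000·1.0609583333·0.6677 = ILS 35,420,093.96.
Swap to ILS now, deposit: 50,000,000·0.6776·1.0526166667 = ILS 35,662,652.67.
The quoted forward undervalues BRL, so borrow BRL, convert to ILS at spot, deposit the ILS at 9.02%, and buy BRL forward at 0.6677 to cover the loan.
The gap between the two covered legs is ILS 242,559.

ILS 242,559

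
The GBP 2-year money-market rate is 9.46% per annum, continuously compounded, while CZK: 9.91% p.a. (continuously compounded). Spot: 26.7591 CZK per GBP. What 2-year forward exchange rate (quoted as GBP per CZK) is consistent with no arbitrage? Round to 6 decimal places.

0.037036

T = 2 years.
Growth of 1 CZK over T: e^(0.0991×2) = 1.2192062.
GBP growth factor: e^(0.0946×2) = 1.2082826.
CIP: F = S · (grow CZK)/(grow GBP) = 26.7591 × 1.2192062/1.2082826 = 27.00102 CZK per GBP.
Invert for GBP per CZK: 1 / 27.00102 = 0.037036.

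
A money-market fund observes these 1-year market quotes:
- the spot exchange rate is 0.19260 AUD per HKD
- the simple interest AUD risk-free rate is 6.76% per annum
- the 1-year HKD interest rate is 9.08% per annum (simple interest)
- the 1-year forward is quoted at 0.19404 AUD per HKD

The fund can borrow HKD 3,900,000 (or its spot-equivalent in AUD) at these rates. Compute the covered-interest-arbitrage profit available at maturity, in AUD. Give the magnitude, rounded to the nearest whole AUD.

AUD 23,552

T = 1 year.
Invest the HKD and cover forward: 3,900,000 × 1.090800 × 0.19404 = AUD 825,469.44.
Convert at spot and invest in AUD: 3,900,000 × 0.19260 × 1.067600 = AUD 801,917.06.
The quoted forward overvalues HKD, so borrow AUD, buy HKD at spot, deposit the HKD at 9.08%, and sell the proceeds forward at 0.19404.
The gap between the two covered legs is AUD 23,552.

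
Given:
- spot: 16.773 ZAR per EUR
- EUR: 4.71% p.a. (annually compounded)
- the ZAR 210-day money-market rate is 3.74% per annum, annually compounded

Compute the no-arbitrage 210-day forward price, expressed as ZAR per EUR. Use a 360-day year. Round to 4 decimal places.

16.6822

T = 210/360 years.
ZAR accumulates by (1 + 0.0374)^(210/360) = 1.02164961.
EUR growth factor: (1 + 0.0471)^(210/360) = 1.02721123.
Forward (ZAR per EUR) = 16.773 × 1.02164961 / 1.02721123 = 16.682186.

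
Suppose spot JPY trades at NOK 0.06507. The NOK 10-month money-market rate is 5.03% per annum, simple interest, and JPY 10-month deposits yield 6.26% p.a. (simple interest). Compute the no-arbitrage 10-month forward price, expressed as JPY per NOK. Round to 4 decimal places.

15.5193

T = 10/12 years.
NOK accumulates by 1 + 0.0503×10/12 = 1.04191667.
JPY growth factor: 1 + 0.0626×10/12 = 1.05216667.
CIP: F = S · (grow NOK)/(grow JPY) = 0.06507 × 1.04191667/1.05216667 = 0.064436101 NOK per JPY.
Invert for JPY per NOK: 1 / 0.064436101 = 15.5193.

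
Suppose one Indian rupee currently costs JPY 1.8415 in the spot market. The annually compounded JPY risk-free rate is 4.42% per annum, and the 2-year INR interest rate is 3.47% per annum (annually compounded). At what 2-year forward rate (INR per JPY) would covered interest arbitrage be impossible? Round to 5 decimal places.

T = 2 years.
JPY accumulates by (1 + 0.0442)^2 = 1.0903536.
INR accumulates by (1 + 0.0347)^2 = 1.0706041.
CIP: F = S · (grow JPY)/(grow INR) = 1.8415 × 1.0903536/1.0706041 = 1.875470 JPY per INR.
Quoted the other way: 1/1.875470 = 0.53320 INR per JPY.

0.53320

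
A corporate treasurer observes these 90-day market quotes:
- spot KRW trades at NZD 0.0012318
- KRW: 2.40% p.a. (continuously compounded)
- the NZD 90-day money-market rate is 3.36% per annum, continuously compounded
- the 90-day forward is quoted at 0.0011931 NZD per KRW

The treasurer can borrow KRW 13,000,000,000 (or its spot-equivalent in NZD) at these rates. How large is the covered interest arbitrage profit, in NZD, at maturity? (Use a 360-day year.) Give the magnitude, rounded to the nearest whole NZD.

T = 90/360 years.
Route A — deposit KRW, sell forward: 13,000,000,000 × 1.0060180361 × 0.0011931 = NZD 15,603,641.55.
Route B — convert at spot, deposit NZD: 13,000,000,000 × 0.0012318 × 1.008435379 = NZD 16,148,479.10.
The quoted forward undervalues KRW, so borrow KRW, convert to NZD at spot, deposit the NZD at 3.36%, and buy KRW forward at 0.0011931 to cover the loan.
The gap between the two covered legs is NZD 544,838.

NZD 544,838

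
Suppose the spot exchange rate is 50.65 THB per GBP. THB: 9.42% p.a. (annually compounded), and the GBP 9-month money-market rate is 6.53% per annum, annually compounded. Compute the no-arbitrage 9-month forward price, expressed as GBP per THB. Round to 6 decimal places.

0.019351

T = 9/12 years.
Growth of 1 THB over T: (1 + 0.0942)^(9/12) = 1.0698491.
Growth of 1 GBP over T: (1 + 0.0653)^(9/12) = 1.0485857.
CIP: F = S · (grow THB)/(grow GBP) = 50.65 × 1.0698491/1.0485857 = 51.67709 THB per GBP.
Invert for GBP per THB: 1 / 51.67709 = 0.019351.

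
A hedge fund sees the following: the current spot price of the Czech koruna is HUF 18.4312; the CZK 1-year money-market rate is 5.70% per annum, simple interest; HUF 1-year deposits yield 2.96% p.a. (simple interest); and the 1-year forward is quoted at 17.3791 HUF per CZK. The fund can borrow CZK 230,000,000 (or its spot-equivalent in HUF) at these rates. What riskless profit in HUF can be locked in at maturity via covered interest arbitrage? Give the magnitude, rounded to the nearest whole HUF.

T = 1 year.
Invest the CZK and cover forward: 230,000,000 × 1.057000 × 17.3791 = HUF 4,225,033,001.00.
Convert at spot and invest in HUF: 230,000,000 × 18.4312 × 1.029600 = HUF 4,364,655,609.60.
The quoted forward undervalues CZK, so borrow CZK, convert to HUF at spot, deposit the HUF at 2.96%, and buy CZK forward at 17.3791 to cover the loan.
The gap between the two covered legs is HUF 139,622,609.

HUF 139,622,609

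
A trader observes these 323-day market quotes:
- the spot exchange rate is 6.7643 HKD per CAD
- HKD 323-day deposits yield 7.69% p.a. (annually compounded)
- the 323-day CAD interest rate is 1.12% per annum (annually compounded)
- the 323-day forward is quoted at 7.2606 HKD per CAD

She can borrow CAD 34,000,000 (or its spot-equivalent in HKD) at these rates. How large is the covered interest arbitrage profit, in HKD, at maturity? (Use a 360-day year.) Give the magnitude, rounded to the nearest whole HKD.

HKD 3,546,237

T = 323/360 years.
Route A — deposit CAD, sell forward: 34,000,000 × 1.01004312887 × 7.2606 = HKD 249,339,650.81.
Route B — convert at spot, deposit HKD: 34,000,000 × 6.7643 × 1.06873113865 = HKD 245,793,413.40.
The quoted forward overvalues CAD, so borrow HKD, buy CAD at spot, deposit the CAD at 1.12%, and sell the proceeds forward at 7.2606.
Arbitrage profit = |249,339,650.81 − 245,793,413.40| = HKD 3,546,237.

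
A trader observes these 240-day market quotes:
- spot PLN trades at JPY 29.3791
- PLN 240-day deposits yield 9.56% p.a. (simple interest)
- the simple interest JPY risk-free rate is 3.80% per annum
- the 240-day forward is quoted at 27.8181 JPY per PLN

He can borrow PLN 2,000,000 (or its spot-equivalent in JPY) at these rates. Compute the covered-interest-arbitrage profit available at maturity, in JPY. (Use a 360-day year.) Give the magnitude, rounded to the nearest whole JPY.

T = 240/360 years.
Route A — deposit PLN, sell forward: 2,000,000 × 1.0637333333 × 27.8181 = JPY 59,182,080.48.
Route B — convert at spot, deposit JPY: 2,000,000 × 29.3791 × 1.0253333333 = JPY 60,246,741.06.
The quoted forward undervalues PLN, so borrow PLN, convert to JPY at spot, deposit the JPY at 3.80%, and buy PLN forward at 27.8181 to cover the loan.
Arbitrage profit = |59,182,080.48 − 60,246,741.06| = JPY 1,064,661.

JPY 1,064,661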